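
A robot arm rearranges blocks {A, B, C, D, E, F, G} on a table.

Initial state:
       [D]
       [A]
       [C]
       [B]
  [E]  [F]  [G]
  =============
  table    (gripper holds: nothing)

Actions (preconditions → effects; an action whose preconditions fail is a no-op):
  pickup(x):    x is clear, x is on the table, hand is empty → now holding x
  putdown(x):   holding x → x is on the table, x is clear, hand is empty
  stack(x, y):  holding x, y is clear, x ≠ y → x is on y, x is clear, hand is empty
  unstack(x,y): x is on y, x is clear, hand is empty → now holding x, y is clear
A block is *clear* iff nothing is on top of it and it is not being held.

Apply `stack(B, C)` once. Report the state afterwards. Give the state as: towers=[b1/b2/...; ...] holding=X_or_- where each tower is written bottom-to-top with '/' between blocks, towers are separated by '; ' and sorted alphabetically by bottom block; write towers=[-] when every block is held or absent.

before: towers=[E; F/B/C/A/D; G] holding=-
pre[stack(B, C)]: holding(B) ✗, clear(C) ✗, B≠C ✓
holding(B), clear(C) unmet → stack(B, C) is a no-op
after:  towers=[E; F/B/C/A/D; G] holding=-

towers=[E; F/B/C/A/D; G] holding=-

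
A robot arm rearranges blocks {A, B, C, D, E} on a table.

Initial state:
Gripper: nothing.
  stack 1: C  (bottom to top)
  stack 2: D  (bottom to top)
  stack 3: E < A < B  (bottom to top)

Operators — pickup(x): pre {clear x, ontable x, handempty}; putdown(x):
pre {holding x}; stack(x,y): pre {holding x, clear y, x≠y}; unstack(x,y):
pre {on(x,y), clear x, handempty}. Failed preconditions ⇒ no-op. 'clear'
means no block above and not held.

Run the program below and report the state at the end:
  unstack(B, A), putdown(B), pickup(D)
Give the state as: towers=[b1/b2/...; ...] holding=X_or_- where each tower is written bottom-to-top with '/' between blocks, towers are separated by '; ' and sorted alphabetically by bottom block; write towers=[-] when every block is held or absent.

step 1 (unstack(B, A)): towers=[C; D; E/A] holding=B
step 2 (putdown(B)): towers=[B; C; D; E/A] holding=-
step 3 (pickup(D)): towers=[B; C; E/A] holding=D

towers=[B; C; E/A] holding=D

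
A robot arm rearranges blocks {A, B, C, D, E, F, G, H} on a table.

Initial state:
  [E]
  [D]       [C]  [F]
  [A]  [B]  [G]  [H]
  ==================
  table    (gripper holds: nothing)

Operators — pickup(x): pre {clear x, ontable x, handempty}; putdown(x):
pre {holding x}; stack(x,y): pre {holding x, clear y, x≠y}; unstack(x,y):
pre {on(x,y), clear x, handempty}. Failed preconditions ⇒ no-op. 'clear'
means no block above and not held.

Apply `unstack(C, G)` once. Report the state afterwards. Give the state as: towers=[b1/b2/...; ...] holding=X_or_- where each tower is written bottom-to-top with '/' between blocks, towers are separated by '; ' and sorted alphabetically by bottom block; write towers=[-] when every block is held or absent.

towers=[A/D/E; B; G; H/F] holding=C

before: towers=[A/D/E; B; G/C; H/F] holding=-
pre[unstack(C, G)]: on(C,G) yes, clear(C) yes, handempty yes
all met → apply unstack(C, G)
after:  towers=[A/D/E; B; G; H/F] holding=C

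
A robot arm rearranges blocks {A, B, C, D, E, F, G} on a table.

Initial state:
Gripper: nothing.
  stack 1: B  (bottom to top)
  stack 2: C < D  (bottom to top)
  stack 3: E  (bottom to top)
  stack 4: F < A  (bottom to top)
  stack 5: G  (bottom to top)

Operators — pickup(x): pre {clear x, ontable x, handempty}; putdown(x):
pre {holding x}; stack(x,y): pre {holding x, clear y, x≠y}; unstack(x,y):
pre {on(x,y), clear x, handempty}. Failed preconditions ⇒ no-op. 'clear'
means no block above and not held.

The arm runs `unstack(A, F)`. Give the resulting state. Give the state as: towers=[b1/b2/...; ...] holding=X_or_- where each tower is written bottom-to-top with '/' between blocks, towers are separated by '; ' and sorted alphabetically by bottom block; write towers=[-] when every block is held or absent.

before: towers=[B; C/D; E; F/A; G] holding=-
pre[unstack(A, F)]: on(A,F) yes, clear(A) yes, handempty yes
all met → apply unstack(A, F)
after:  towers=[B; C/D; E; F; G] holding=A

towers=[B; C/D; E; F; G] holding=A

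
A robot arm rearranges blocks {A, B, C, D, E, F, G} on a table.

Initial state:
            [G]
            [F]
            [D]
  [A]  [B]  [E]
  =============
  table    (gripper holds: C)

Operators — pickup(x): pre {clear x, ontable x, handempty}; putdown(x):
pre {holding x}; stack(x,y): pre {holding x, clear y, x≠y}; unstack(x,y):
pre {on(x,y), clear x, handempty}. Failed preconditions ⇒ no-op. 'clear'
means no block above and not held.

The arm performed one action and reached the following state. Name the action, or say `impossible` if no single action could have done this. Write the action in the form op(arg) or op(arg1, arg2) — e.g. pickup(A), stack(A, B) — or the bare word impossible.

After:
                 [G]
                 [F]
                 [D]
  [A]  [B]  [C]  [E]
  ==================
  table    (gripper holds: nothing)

target: towers=[A; B; C; E/D/F/G] holding=-
        putdown(C) → towers=[A; B; C; E/D/F/G] holding=-  ← match
       stack(C, B) → towers=[A; B/C; E/D/F/G] holding=-
       stack(C, G) → towers=[A; B; E/D/F/G/C] holding=-
       stack(C, A) → towers=[A/C; B; E/D/F/G] holding=-

putdown(C)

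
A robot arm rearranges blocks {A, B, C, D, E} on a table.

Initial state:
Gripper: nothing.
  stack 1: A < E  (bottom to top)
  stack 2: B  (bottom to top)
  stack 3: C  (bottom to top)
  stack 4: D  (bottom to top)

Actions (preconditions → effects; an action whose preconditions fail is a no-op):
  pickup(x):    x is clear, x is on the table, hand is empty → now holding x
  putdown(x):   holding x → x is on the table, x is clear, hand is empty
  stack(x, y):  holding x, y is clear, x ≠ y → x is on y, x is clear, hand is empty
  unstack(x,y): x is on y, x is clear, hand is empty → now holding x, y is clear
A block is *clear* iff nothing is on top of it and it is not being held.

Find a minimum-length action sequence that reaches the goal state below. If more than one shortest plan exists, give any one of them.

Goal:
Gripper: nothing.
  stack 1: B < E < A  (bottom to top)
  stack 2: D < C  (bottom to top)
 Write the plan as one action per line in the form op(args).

unstack(E, A)
stack(E, B)
pickup(A)
stack(A, E)
pickup(C)
stack(C, D)

step 1 (unstack(E, A)): towers=[A; B; C; D] holding=E
step 2 (stack(E, B)): towers=[A; B/E; C; D] holding=-
step 3 (pickup(A)): towers=[B/E; C; D] holding=A
step 4 (stack(A, E)): towers=[B/E/A; C; D] holding=-
step 5 (pickup(C)): towers=[B/E/A; D] holding=C
step 6 (stack(C, D)): towers=[B/E/A; D/C] holding=-
goal check: towers=[B/E/A; D/C] holding=- — reached (length 6, optimal by BFS)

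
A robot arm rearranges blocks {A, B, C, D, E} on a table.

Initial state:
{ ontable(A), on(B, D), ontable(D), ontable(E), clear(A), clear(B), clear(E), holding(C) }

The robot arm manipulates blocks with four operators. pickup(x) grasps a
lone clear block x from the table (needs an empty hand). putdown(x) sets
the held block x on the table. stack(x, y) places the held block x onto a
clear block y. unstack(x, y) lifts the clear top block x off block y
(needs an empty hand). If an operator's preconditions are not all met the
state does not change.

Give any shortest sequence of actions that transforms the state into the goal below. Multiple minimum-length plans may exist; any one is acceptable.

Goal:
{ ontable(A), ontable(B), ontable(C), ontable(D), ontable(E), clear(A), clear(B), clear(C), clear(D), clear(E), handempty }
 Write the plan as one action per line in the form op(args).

putdown(C)
unstack(B, D)
putdown(B)

step 1 (putdown(C)): towers=[A; C; D/B; E] holding=-
step 2 (unstack(B, D)): towers=[A; C; D; E] holding=B
step 3 (putdown(B)): towers=[A; B; C; D; E] holding=-
goal check: towers=[A; B; C; D; E] holding=- — reached (length 3, optimal by BFS)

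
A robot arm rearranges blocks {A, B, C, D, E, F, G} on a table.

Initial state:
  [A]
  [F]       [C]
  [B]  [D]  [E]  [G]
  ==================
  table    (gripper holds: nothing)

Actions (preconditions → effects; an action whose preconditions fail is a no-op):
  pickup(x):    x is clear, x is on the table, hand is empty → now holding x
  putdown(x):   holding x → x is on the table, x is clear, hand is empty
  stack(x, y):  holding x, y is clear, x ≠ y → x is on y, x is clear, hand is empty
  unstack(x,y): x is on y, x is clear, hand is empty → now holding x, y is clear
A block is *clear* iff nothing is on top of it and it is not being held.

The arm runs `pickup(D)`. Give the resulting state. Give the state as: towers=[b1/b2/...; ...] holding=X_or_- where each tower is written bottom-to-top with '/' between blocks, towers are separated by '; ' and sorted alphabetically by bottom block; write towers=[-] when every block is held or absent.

towers=[B/F/A; E/C; G] holding=D

before: towers=[B/F/A; D; E/C; G] holding=-
pre[pickup(D)]: clear(D) ✓, ontable(D) ✓, handempty ✓
all met → apply pickup(D)
after:  towers=[B/F/A; E/C; G] holding=D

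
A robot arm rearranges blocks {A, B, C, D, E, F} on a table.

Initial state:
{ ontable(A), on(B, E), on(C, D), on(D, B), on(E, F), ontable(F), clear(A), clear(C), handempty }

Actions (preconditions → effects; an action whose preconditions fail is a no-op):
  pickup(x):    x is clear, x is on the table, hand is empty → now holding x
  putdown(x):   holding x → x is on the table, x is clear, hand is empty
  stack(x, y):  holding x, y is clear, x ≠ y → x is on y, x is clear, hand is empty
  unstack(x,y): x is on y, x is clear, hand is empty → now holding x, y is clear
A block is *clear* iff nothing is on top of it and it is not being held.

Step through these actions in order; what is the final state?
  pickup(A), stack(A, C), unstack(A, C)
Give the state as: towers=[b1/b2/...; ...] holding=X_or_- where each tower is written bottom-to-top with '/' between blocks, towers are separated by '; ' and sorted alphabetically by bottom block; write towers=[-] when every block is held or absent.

towers=[F/E/B/D/C] holding=A

step 1 (pickup(A)): towers=[F/E/B/D/C] holding=A
step 2 (stack(A, C)): towers=[F/E/B/D/C/A] holding=-
step 3 (unstack(A, C)): towers=[F/E/B/D/C] holding=A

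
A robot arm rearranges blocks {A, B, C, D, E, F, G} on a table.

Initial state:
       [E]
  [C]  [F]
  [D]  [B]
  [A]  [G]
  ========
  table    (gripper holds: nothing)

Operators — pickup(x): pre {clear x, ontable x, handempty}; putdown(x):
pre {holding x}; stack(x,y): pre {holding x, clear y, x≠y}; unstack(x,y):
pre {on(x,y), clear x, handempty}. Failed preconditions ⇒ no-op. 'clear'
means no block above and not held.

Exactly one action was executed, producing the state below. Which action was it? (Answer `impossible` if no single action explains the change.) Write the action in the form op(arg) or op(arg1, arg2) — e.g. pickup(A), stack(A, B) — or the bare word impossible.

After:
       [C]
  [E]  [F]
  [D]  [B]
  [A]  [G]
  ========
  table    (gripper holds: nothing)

impossible

target: towers=[A/D/E; G/B/F/C] holding=-
     unstack(E, F) → towers=[A/D/C; G/B/F] holding=E
     unstack(C, D) → towers=[A/D; G/B/F/E] holding=C
none of the 2 applicable actions match → impossible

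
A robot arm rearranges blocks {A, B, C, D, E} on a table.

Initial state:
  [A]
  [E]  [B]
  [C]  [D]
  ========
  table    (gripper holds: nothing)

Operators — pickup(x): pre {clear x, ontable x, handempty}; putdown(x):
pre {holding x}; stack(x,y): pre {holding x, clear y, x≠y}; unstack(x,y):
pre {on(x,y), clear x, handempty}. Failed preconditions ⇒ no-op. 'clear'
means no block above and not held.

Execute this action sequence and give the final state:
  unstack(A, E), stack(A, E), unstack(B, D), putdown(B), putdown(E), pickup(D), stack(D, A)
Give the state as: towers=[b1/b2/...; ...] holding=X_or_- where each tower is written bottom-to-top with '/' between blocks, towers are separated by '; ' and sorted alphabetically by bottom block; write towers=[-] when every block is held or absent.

step 1 (unstack(A, E)): towers=[C/E; D/B] holding=A
step 2 (stack(A, E)): towers=[C/E/A; D/B] holding=-
step 3 (unstack(B, D)): towers=[C/E/A; D] holding=B
step 4 (putdown(B)): towers=[B; C/E/A; D] holding=-
step 5 (putdown(E)) [no-op]: towers=[B; C/E/A; D] holding=-
step 6 (pickup(D)): towers=[B; C/E/A] holding=D
step 7 (stack(D, A)): towers=[B; C/E/A/D] holding=-

towers=[B; C/E/A/D] holding=-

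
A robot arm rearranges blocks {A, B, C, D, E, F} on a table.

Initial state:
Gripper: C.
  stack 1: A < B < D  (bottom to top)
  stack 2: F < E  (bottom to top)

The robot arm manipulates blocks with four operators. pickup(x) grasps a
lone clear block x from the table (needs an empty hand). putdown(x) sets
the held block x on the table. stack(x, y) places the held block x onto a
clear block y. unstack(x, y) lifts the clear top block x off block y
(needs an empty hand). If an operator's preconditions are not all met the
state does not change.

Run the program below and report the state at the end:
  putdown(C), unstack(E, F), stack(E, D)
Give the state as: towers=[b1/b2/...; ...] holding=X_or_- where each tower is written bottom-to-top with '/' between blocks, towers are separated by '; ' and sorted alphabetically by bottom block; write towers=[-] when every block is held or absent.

step 1 (putdown(C)): towers=[A/B/D; C; F/E] holding=-
step 2 (unstack(E, F)): towers=[A/B/D; C; F] holding=E
step 3 (stack(E, D)): towers=[A/B/D/E; C; F] holding=-

towers=[A/B/D/E; C; F] holding=-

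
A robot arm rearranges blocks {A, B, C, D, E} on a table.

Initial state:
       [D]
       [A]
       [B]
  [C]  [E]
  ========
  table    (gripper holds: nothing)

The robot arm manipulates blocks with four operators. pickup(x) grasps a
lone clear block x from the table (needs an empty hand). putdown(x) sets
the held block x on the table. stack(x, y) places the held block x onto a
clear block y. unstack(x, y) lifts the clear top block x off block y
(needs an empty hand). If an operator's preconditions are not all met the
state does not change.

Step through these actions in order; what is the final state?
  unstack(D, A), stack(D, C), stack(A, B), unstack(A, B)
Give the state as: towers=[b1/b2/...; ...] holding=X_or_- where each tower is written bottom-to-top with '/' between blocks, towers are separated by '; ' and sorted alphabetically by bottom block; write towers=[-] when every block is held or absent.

step 1 (unstack(D, A)): towers=[C; E/B/A] holding=D
step 2 (stack(D, C)): towers=[C/D; E/B/A] holding=-
step 3 (stack(A, B)) [no-op]: towers=[C/D; E/B/A] holding=-
step 4 (unstack(A, B)): towers=[C/D; E/B] holding=A

towers=[C/D; E/B] holding=A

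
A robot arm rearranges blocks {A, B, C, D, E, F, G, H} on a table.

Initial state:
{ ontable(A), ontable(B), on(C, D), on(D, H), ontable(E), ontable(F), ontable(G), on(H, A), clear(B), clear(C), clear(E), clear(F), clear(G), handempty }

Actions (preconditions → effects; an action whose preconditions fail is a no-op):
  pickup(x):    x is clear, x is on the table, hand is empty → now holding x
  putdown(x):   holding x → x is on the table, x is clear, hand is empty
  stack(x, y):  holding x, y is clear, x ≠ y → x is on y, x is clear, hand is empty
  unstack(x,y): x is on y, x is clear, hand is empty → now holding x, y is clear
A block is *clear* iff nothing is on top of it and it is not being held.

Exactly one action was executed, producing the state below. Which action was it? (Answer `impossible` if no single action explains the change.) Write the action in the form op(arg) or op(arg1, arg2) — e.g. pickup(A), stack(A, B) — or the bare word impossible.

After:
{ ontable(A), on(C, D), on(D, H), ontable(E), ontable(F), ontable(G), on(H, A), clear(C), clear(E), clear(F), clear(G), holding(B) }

pickup(B)

target: towers=[A/H/D/C; E; F; G] holding=B
         pickup(G) → towers=[A/H/D/C; B; E; F] holding=G
         pickup(E) → towers=[A/H/D/C; B; F; G] holding=E
         pickup(B) → towers=[A/H/D/C; E; F; G] holding=B  ← match
         pickup(F) → towers=[A/H/D/C; B; E; G] holding=F
     unstack(C, D) → towers=[A/H/D; B; E; F; G] holding=C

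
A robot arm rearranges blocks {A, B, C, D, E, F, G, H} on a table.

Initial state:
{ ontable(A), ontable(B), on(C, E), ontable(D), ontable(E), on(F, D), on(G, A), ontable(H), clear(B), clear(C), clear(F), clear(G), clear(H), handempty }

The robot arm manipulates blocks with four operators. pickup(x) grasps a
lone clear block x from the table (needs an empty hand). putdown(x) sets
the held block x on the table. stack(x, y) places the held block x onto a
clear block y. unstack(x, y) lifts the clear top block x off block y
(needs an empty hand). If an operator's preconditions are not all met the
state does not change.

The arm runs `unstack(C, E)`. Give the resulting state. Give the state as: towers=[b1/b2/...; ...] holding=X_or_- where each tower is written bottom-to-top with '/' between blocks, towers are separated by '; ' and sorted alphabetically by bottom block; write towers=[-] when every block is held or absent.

before: towers=[A/G; B; D/F; E/C; H] holding=-
pre[unstack(C, E)]: on(C,E) yes, clear(C) yes, handempty yes
all met → apply unstack(C, E)
after:  towers=[A/G; B; D/F; E; H] holding=C

towers=[A/G; B; D/F; E; H] holding=C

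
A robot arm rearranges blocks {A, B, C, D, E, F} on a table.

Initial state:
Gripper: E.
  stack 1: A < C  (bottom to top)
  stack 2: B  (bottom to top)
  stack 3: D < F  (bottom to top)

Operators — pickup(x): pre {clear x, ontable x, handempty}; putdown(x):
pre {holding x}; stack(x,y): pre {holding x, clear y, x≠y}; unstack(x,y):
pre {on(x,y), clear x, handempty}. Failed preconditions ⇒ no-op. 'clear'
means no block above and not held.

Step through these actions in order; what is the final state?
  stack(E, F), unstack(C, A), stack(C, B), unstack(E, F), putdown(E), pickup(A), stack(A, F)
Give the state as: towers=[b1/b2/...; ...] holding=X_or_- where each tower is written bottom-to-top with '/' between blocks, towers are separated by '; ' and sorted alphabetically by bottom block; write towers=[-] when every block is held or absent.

step 1 (stack(E, F)): towers=[A/C; B; D/F/E] holding=-
step 2 (unstack(C, A)): towers=[A; B; D/F/E] holding=C
step 3 (stack(C, B)): towers=[A; B/C; D/F/E] holding=-
step 4 (unstack(E, F)): towers=[A; B/C; D/F] holding=E
step 5 (putdown(E)): towers=[A; B/C; D/F; E] holding=-
step 6 (pickup(A)): towers=[B/C; D/F; E] holding=A
step 7 (stack(A, F)): towers=[B/C; D/F/A; E] holding=-

towers=[B/C; D/F/A; E] holding=-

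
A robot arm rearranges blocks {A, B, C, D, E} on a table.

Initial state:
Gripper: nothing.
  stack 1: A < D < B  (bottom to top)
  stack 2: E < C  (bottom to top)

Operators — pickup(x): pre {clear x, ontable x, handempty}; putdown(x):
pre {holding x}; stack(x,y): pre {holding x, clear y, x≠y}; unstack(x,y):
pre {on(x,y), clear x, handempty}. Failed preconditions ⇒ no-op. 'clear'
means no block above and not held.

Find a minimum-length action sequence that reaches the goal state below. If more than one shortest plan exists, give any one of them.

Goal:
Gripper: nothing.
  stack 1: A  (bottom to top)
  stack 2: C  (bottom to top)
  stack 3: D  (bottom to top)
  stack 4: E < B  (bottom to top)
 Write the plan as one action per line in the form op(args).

unstack(C, E)
putdown(C)
unstack(B, D)
stack(B, E)
unstack(D, A)
putdown(D)

step 1 (unstack(C, E)): towers=[A/D/B; E] holding=C
step 2 (putdown(C)): towers=[A/D/B; C; E] holding=-
step 3 (unstack(B, D)): towers=[A/D; C; E] holding=B
step 4 (stack(B, E)): towers=[A/D; C; E/B] holding=-
step 5 (unstack(D, A)): towers=[A; C; E/B] holding=D
step 6 (putdown(D)): towers=[A; C; D; E/B] holding=-
goal check: towers=[A; C; D; E/B] holding=- — reached (length 6, optimal by BFS)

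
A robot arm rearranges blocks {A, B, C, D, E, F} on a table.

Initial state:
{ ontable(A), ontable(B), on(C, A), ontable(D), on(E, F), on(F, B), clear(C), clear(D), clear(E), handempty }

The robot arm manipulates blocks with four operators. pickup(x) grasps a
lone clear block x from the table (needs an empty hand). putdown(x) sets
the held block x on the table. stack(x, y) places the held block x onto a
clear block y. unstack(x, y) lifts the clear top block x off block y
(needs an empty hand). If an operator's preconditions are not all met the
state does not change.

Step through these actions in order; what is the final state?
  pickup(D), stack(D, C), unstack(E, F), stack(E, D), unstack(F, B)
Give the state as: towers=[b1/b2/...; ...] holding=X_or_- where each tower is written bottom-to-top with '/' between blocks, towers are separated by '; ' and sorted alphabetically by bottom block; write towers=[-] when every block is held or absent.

step 1 (pickup(D)): towers=[A/C; B/F/E] holding=D
step 2 (stack(D, C)): towers=[A/C/D; B/F/E] holding=-
step 3 (unstack(E, F)): towers=[A/C/D; B/F] holding=E
step 4 (stack(E, D)): towers=[A/C/D/E; B/F] holding=-
step 5 (unstack(F, B)): towers=[A/C/D/E; B] holding=F

towers=[A/C/D/E; B] holding=F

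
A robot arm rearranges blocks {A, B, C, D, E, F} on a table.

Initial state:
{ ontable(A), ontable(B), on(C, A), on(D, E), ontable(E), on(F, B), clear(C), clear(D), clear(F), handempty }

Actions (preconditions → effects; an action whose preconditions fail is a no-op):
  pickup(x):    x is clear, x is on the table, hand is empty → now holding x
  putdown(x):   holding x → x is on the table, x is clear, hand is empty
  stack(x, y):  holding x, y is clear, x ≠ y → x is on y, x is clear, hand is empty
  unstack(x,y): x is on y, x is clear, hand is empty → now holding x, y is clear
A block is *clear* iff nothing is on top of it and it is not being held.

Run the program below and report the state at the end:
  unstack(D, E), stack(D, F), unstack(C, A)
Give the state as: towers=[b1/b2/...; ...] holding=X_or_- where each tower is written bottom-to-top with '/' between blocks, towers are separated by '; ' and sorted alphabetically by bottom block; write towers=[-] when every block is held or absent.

step 1 (unstack(D, E)): towers=[A/C; B/F; E] holding=D
step 2 (stack(D, F)): towers=[A/C; B/F/D; E] holding=-
step 3 (unstack(C, A)): towers=[A; B/F/D; E] holding=C

towers=[A; B/F/D; E] holding=C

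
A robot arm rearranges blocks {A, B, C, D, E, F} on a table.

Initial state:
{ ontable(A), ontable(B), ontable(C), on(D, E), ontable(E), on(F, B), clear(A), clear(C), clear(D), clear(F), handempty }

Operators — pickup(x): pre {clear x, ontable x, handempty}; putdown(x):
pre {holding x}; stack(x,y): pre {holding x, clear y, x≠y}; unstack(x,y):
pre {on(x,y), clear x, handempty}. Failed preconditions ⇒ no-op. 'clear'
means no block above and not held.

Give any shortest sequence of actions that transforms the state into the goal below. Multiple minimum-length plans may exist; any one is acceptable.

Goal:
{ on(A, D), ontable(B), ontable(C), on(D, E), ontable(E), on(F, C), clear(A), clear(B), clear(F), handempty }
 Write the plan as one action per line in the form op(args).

step 1 (unstack(F, B)): towers=[A; B; C; E/D] holding=F
step 2 (stack(F, C)): towers=[A; B; C/F; E/D] holding=-
step 3 (pickup(A)): towers=[B; C/F; E/D] holding=A
step 4 (stack(A, D)): towers=[B; C/F; E/D/A] holding=-
goal check: towers=[B; C/F; E/D/A] holding=- — reached (length 4, optimal by BFS)

unstack(F, B)
stack(F, C)
pickup(A)
stack(A, D)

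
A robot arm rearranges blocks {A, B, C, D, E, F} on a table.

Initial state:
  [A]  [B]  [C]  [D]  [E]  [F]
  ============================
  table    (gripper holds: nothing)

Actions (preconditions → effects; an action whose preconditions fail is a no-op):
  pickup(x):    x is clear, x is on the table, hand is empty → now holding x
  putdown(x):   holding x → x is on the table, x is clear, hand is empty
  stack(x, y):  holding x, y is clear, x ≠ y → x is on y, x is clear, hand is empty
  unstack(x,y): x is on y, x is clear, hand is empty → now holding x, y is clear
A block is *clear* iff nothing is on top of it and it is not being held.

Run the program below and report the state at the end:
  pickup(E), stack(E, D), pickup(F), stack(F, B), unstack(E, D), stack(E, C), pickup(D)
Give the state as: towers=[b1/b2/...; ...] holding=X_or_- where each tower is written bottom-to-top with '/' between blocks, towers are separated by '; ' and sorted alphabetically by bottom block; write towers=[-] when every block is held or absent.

towers=[A; B/F; C/E] holding=D

step 1 (pickup(E)): towers=[A; B; C; D; F] holding=E
step 2 (stack(E, D)): towers=[A; B; C; D/E; F] holding=-
step 3 (pickup(F)): towers=[A; B; C; D/E] holding=F
step 4 (stack(F, B)): towers=[A; B/F; C; D/E] holding=-
step 5 (unstack(E, D)): towers=[A; B/F; C; D] holding=E
step 6 (stack(E, C)): towers=[A; B/F; C/E; D] holding=-
step 7 (pickup(D)): towers=[A; B/F; C/E] holding=D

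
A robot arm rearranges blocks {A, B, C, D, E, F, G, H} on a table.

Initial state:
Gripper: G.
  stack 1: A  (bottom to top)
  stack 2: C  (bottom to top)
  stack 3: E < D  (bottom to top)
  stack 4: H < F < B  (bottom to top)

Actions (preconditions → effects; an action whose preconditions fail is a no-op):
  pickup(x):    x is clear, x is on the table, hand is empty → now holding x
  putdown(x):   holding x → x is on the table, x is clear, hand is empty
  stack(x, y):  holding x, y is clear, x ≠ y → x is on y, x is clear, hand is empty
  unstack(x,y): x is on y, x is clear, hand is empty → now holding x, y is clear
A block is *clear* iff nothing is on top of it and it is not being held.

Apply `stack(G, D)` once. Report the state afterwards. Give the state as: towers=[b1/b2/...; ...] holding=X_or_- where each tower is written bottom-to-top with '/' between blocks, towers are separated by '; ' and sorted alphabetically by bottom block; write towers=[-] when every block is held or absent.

towers=[A; C; E/D/G; H/F/B] holding=-

before: towers=[A; C; E/D; H/F/B] holding=G
pre[stack(G, D)]: holding(G) yes, clear(D) yes, G≠D yes
all met → apply stack(G, D)
after:  towers=[A; C; E/D/G; H/F/B] holding=-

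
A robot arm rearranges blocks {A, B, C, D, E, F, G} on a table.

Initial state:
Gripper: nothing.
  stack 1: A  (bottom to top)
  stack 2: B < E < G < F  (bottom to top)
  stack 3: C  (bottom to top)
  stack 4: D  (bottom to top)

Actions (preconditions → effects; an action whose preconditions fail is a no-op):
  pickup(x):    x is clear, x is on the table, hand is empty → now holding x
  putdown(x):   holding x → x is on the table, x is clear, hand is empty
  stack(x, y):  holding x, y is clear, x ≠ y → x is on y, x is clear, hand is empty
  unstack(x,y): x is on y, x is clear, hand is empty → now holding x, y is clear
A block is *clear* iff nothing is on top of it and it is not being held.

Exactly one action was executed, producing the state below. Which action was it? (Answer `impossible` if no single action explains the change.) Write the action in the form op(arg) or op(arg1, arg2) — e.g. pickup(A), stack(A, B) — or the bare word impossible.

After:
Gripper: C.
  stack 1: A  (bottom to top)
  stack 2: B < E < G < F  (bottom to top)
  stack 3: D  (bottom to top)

pickup(C)

target: towers=[A; B/E/G/F; D] holding=C
     unstack(F, G) → towers=[A; B/E/G; C; D] holding=F
         pickup(D) → towers=[A; B/E/G/F; C] holding=D
         pickup(A) → towers=[B/E/G/F; C; D] holding=A
         pickup(C) → towers=[A; B/E/G/F; D] holding=C  ← match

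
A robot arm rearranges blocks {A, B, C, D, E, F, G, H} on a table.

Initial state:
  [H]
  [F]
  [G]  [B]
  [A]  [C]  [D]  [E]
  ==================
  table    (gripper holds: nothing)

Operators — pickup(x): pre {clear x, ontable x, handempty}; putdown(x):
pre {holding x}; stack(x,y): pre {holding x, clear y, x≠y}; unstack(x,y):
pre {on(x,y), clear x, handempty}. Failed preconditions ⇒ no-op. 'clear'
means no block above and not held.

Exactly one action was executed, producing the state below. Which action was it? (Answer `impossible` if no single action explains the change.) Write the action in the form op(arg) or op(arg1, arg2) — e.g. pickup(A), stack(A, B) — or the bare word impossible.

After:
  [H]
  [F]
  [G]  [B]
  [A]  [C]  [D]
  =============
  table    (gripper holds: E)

pickup(E)

target: towers=[A/G/F/H; C/B; D] holding=E
         pickup(E) → towers=[A/G/F/H; C/B; D] holding=E  ← match
     unstack(H, F) → towers=[A/G/F; C/B; D; E] holding=H
     unstack(B, C) → towers=[A/G/F/H; C; D; E] holding=B
         pickup(D) → towers=[A/G/F/H; C/B; E] holding=D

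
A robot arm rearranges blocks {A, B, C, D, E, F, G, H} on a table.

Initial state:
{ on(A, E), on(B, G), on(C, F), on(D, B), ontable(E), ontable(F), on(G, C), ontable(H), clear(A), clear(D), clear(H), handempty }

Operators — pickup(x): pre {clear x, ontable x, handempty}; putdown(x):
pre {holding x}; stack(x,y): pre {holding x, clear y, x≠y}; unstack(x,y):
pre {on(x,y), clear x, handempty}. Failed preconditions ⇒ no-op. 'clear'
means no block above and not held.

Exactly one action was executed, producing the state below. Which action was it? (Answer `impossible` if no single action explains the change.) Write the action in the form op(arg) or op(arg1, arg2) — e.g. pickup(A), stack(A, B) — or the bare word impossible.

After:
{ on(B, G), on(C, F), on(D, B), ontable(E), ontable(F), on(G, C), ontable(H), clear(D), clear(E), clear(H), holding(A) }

unstack(A, E)

target: towers=[E; F/C/G/B/D; H] holding=A
     unstack(A, E) → towers=[E; F/C/G/B/D; H] holding=A  ← match
         pickup(H) → towers=[E/A; F/C/G/B/D] holding=H
     unstack(D, B) → towers=[E/A; F/C/G/B; H] holding=D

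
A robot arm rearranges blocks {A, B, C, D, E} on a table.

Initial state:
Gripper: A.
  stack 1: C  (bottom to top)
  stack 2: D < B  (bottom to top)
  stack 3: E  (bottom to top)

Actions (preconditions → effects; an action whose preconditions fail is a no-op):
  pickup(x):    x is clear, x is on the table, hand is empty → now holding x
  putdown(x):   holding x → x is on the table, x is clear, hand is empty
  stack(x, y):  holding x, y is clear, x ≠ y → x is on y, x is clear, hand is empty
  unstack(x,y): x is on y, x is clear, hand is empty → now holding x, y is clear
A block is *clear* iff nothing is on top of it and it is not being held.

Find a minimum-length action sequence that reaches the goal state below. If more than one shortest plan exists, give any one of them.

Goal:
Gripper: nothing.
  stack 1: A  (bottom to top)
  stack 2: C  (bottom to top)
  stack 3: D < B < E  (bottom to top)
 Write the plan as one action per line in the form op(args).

step 1 (putdown(A)): towers=[A; C; D/B; E] holding=-
step 2 (pickup(E)): towers=[A; C; D/B] holding=E
step 3 (stack(E, B)): towers=[A; C; D/B/E] holding=-
goal check: towers=[A; C; D/B/E] holding=- — reached (length 3, optimal by BFS)

putdown(A)
pickup(E)
stack(E, B)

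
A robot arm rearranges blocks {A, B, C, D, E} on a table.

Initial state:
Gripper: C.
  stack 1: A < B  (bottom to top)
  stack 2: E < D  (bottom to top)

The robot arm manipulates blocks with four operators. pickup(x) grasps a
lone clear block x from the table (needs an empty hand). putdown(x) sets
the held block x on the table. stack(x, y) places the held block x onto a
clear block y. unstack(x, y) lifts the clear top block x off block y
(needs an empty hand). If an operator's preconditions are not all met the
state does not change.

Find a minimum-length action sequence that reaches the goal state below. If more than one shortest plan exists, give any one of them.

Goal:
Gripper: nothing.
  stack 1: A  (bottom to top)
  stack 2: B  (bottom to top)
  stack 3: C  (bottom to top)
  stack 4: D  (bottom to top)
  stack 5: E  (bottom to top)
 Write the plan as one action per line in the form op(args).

putdown(C)
unstack(B, A)
putdown(B)
unstack(D, E)
putdown(D)

step 1 (putdown(C)): towers=[A/B; C; E/D] holding=-
step 2 (unstack(B, A)): towers=[A; C; E/D] holding=B
step 3 (putdown(B)): towers=[A; B; C; E/D] holding=-
step 4 (unstack(D, E)): towers=[A; B; C; E] holding=D
step 5 (putdown(D)): towers=[A; B; C; D; E] holding=-
goal check: towers=[A; B; C; D; E] holding=- — reached (length 5, optimal by BFS)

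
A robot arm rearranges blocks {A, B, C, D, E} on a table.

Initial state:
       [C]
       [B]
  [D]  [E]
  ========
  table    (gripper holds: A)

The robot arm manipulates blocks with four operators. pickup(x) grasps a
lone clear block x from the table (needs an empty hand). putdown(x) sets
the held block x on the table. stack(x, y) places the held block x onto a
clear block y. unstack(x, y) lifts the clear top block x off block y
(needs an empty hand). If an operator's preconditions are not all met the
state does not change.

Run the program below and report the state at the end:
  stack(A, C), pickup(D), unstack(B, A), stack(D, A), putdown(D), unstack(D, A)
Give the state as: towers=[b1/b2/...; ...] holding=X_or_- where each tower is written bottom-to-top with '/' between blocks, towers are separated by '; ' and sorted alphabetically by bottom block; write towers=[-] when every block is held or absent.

step 1 (stack(A, C)): towers=[D; E/B/C/A] holding=-
step 2 (pickup(D)): towers=[E/B/C/A] holding=D
step 3 (unstack(B, A)) [no-op]: towers=[E/B/C/A] holding=D
step 4 (stack(D, A)): towers=[E/B/C/A/D] holding=-
step 5 (putdown(D)) [no-op]: towers=[E/B/C/A/D] holding=-
step 6 (unstack(D, A)): towers=[E/B/C/A] holding=D

towers=[E/B/C/A] holding=D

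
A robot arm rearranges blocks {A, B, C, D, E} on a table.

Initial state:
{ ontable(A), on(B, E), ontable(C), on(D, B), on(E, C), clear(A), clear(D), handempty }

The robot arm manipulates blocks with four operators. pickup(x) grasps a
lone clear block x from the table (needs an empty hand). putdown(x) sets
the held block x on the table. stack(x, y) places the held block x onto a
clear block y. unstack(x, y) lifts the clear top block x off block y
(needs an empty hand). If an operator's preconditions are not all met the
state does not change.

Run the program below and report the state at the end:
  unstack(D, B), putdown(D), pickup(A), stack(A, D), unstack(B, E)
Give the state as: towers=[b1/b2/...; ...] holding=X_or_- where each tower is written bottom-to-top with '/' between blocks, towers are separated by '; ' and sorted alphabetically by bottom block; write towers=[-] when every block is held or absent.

step 1 (unstack(D, B)): towers=[A; C/E/B] holding=D
step 2 (putdown(D)): towers=[A; C/E/B; D] holding=-
step 3 (pickup(A)): towers=[C/E/B; D] holding=A
step 4 (stack(A, D)): towers=[C/E/B; D/A] holding=-
step 5 (unstack(B, E)): towers=[C/E; D/A] holding=B

towers=[C/E; D/A] holding=B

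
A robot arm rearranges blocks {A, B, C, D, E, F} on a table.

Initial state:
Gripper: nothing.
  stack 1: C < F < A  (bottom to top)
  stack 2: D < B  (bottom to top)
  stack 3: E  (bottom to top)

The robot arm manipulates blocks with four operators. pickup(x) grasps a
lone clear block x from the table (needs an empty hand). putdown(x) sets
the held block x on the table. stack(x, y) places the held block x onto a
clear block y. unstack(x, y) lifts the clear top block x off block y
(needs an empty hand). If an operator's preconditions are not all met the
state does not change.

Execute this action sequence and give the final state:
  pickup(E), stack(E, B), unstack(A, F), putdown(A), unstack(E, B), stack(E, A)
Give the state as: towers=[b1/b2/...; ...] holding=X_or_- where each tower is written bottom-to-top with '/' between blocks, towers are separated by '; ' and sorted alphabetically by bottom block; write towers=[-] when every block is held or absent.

step 1 (pickup(E)): towers=[C/F/A; D/B] holding=E
step 2 (stack(E, B)): towers=[C/F/A; D/B/E] holding=-
step 3 (unstack(A, F)): towers=[C/F; D/B/E] holding=A
step 4 (putdown(A)): towers=[A; C/F; D/B/E] holding=-
step 5 (unstack(E, B)): towers=[A; C/F; D/B] holding=E
step 6 (stack(E, A)): towers=[A/E; C/F; D/B] holding=-

towers=[A/E; C/F; D/B] holding=-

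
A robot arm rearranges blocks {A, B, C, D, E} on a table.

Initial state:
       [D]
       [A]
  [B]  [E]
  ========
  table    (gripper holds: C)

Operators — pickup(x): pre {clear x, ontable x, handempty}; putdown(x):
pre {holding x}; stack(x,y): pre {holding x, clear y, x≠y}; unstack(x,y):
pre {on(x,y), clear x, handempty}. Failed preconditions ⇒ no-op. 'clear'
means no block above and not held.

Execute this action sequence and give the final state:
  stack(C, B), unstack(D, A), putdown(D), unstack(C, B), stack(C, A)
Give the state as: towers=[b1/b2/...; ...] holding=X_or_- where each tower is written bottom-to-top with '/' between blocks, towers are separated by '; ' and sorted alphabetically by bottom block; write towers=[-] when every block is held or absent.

step 1 (stack(C, B)): towers=[B/C; E/A/D] holding=-
step 2 (unstack(D, A)): towers=[B/C; E/A] holding=D
step 3 (putdown(D)): towers=[B/C; D; E/A] holding=-
step 4 (unstack(C, B)): towers=[B; D; E/A] holding=C
step 5 (stack(C, A)): towers=[B; D; E/A/C] holding=-

towers=[B; D; E/A/C] holding=-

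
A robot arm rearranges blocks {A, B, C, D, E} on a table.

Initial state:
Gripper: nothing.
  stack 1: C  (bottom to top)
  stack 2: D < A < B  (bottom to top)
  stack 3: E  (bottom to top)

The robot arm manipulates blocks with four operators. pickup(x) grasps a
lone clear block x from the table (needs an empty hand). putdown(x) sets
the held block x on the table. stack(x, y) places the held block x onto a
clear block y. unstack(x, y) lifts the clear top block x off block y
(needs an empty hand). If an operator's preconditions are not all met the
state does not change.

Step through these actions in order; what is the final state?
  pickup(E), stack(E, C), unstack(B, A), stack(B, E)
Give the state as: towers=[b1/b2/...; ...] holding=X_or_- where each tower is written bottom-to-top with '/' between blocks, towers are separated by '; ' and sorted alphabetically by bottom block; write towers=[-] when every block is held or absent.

towers=[C/E/B; D/A] holding=-

step 1 (pickup(E)): towers=[C; D/A/B] holding=E
step 2 (stack(E, C)): towers=[C/E; D/A/B] holding=-
step 3 (unstack(B, A)): towers=[C/E; D/A] holding=B
step 4 (stack(B, E)): towers=[C/E/B; D/A] holding=-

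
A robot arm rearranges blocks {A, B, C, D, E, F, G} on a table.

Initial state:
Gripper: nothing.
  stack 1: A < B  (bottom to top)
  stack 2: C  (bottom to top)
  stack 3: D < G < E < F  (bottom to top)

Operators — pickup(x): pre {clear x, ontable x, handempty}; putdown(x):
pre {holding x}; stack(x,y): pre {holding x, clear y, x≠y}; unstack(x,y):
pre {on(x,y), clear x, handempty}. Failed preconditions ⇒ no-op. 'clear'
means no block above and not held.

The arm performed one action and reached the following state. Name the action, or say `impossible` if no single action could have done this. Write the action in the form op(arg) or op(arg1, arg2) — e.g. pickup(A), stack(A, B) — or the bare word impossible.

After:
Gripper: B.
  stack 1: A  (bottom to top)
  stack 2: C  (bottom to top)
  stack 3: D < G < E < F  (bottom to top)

unstack(B, A)

target: towers=[A; C; D/G/E/F] holding=B
     unstack(B, A) → towers=[A; C; D/G/E/F] holding=B  ← match
     unstack(F, E) → towers=[A/B; C; D/G/E] holding=F
         pickup(C) → towers=[A/B; D/G/E/F] holding=C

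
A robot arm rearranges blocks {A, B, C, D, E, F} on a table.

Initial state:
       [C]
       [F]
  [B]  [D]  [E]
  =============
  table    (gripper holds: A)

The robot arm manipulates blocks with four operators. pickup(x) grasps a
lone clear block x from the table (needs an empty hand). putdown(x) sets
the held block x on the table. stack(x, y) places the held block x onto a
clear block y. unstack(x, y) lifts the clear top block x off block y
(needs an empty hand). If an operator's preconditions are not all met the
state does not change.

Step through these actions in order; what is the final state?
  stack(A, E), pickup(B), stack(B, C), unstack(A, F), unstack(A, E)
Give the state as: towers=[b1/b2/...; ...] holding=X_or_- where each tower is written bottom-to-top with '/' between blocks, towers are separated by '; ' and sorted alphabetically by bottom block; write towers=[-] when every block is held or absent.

towers=[D/F/C/B; E] holding=A

step 1 (stack(A, E)): towers=[B; D/F/C; E/A] holding=-
step 2 (pickup(B)): towers=[D/F/C; E/A] holding=B
step 3 (stack(B, C)): towers=[D/F/C/B; E/A] holding=-
step 4 (unstack(A, F)) [no-op]: towers=[D/F/C/B; E/A] holding=-
step 5 (unstack(A, E)): towers=[D/F/C/B; E] holding=A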